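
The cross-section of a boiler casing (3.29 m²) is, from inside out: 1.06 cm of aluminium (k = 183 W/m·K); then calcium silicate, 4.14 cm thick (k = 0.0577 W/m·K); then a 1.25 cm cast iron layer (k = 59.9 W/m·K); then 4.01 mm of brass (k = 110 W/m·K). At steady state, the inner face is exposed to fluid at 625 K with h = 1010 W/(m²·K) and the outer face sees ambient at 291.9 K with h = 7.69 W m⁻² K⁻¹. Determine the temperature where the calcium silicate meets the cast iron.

Series thermal resistances, inner to outer:
  R_conv,in = 1/(hA) = 1/(1010·3.29) = 3.009×10^-4 K/W
  R_aluminium = L/(kA) = 0.0106/(183·3.29) = 1.761×10^-5 K/W
  R_calcium silicate = L/(kA) = 0.0414/(0.0577·3.29) = 0.2181 K/W
  R_cast iron = L/(kA) = 0.0125/(59.9·3.29) = 6.343×10^-5 K/W
  R_brass = L/(kA) = 0.00401/(110·3.29) = 1.108×10^-5 K/W
  R_conv,out = 1/(hA) = 1/(7.69·3.29) = 0.03953 K/W
ΣR = 3.009×10^-4 + 1.761×10^-5 + 0.2181 + 6.343×10^-5 + 1.108×10^-5 + 0.03953 = 0.2580 K/W
Q = ΔT/ΣR = (625 K − 291.9 K)/0.2580 = 1291 W
From the inner boundary to the calcium silicate/cast iron interface, ΣR_partial = 0.2184 K/W.
T_interface = T_in − Q·ΣR_partial = 625 K − (1291)(0.2184) = 343.0 K

T = 343.0 K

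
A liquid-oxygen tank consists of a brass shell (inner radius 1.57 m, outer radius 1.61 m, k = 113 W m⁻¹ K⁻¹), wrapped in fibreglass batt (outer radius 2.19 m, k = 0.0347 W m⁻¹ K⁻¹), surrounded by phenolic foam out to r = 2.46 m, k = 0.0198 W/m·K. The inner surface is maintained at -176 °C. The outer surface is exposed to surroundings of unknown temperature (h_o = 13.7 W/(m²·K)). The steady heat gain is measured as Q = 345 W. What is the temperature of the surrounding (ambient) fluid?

T_out = 24.0 °C

Series resistances:
  R_brass = (1/1.57 − 1/1.61)/(4πk) = 0.01582/(4π·113) = 1.114×10^-5 K/W
  R_fibreglass batt = (1/1.61 − 1/2.19)/(4πk) = 0.1645/(4π·0.0347) = 0.3772 K/W
  R_phenolic foam = (1/2.19 − 1/2.46)/(4πk) = 0.05012/(4π·0.0198) = 0.2014 K/W
  R_conv,out = 1/(4πr²h) = 1/(4π·2.46²·13.7) = 9.598×10^-4 K/W
ΣR = 0.5796 K/W
ΔT = Q·ΣR = 345 × 0.5796 = 200.0 K
Heat flows inward, so T_out = T_in + ΔT = -176 + 200.0 = 24.0 °C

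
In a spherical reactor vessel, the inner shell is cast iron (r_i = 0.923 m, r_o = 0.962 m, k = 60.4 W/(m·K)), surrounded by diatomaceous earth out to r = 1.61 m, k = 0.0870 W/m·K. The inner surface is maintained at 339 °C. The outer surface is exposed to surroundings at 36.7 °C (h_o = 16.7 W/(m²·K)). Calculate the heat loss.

Series thermal resistances, inner to outer:
  R_cast iron = (1/0.923 − 1/0.962)/(4πk) = 0.04392/(4π·60.4) = 5.787×10^-5 K/W
  R_diatomaceous earth = (1/0.962 − 1/1.61)/(4πk) = 0.4184/(4π·0.0870) = 0.3827 K/W
  R_conv,out = 1/(4πr²h) = 1/(4π·1.61²·16.7) = 0.001838 K/W
ΣR = 5.787×10^-5 + 0.3827 + 0.001838 = 0.3846 K/W
Q = ΔT/ΣR = (339 °C − 36.7 °C)/0.3846 = 786 W

Q = 786 W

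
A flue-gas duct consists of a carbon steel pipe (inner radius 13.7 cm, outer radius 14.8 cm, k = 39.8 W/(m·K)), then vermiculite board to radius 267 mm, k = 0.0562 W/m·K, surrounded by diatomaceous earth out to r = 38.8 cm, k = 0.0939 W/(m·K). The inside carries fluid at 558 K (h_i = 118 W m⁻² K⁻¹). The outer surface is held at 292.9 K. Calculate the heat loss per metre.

Treat each layer as a resistance in series:
  R'_conv,in = 1/(2πr h) = 1/(2π·0.137·118) = 0.009845 m·K/W
  R'_carbon steel = ln(0.148/0.137)/(2πk) = 0.07723/(2π·39.8) = 3.088×10^-4 m·K/W
  R'_vermiculite board = ln(0.267/0.148)/(2πk) = 0.5900/(2π·0.0562) = 1.671 m·K/W
  R'_diatomaceous earth = ln(0.388/0.267)/(2πk) = 0.3738/(2π·0.0939) = 0.6335 m·K/W
ΣR = 0.009845 + 3.088×10^-4 + 1.671 + 0.6335 = 2.315 m·K/W
Q' = ΔT/ΣR = (558 K − 292.9 K)/2.315 = 115 W/m

Q' = 115 W/m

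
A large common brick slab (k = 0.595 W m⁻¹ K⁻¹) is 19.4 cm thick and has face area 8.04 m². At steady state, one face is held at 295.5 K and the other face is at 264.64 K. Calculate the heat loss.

Q = kA·ΔT/L = 0.595 × 8.04 × |295.5 K − 264.64 K| / 0.194 = 761 W

Q = 761 W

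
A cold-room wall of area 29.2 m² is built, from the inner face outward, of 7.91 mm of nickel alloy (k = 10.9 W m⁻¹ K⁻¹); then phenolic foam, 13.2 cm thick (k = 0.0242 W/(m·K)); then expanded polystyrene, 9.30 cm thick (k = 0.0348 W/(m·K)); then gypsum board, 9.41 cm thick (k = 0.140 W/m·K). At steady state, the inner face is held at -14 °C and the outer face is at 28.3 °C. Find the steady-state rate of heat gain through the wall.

Q = 140 W

Resistance network (inner→outer):
  R_nickel alloy = L/(kA) = 0.00791/(10.9·29.2) = 2.485×10^-5 K/W
  R_phenolic foam = L/(kA) = 0.132/(0.0242·29.2) = 0.1868 K/W
  R_expanded polystyrene = L/(kA) = 0.0930/(0.0348·29.2) = 0.09152 K/W
  R_gypsum board = L/(kA) = 0.0941/(0.140·29.2) = 0.02302 K/W
ΣR = 2.485×10^-5 + 0.1868 + 0.09152 + 0.02302 = 0.3014 K/W
Q = ΔT/ΣR = (-14 °C − 28.3 °C)/0.3014 = -140 W
(Negative Q ⇒ heat flows inward; heat gain = 140 W.)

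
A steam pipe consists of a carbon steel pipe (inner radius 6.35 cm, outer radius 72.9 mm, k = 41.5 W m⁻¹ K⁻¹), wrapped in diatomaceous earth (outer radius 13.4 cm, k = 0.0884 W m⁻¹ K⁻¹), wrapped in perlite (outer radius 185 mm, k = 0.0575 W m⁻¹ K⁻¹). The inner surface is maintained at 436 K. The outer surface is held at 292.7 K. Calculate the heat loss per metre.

Q' = 72.0 W/m

Series thermal resistances, inner to outer:
  R'_carbon steel = ln(0.0729/0.0635)/(2πk) = 0.1380/(2π·41.5) = 5.294×10^-4 m·K/W
  R'_diatomaceous earth = ln(0.134/0.0729)/(2πk) = 0.6088/(2π·0.0884) = 1.096 m·K/W
  R'_perlite = ln(0.185/0.134)/(2πk) = 0.3225/(2π·0.0575) = 0.8927 m·K/W
ΣR = 5.294×10^-4 + 1.096 + 0.8927 = 1.989 m·K/W
Q' = ΔT/ΣR = (436 K − 292.7 K)/1.989 = 72.0 W/m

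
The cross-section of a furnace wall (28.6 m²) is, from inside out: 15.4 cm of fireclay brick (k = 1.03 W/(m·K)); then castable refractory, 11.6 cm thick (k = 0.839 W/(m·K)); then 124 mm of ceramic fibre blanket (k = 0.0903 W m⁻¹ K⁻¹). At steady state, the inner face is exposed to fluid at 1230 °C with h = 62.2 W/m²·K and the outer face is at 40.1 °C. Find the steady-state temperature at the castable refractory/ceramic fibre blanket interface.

Series thermal resistances, inner to outer:
  R_conv,in = 1/(hA) = 1/(62.2·28.6) = 5.621×10^-4 K/W
  R_fireclay brick = L/(kA) = 0.154/(1.03·28.6) = 0.005228 K/W
  R_castable refractory = L/(kA) = 0.116/(0.839·28.6) = 0.004834 K/W
  R_ceramic fibre blanket = L/(kA) = 0.124/(0.0903·28.6) = 0.04801 K/W
ΣR = 5.621×10^-4 + 0.005228 + 0.004834 + 0.04801 = 0.05863 K/W
Q = ΔT/ΣR = (1230 °C − 40.1 °C)/0.05863 = 20300 W
From the inner boundary to the castable refractory/ceramic fibre blanket interface, ΣR_partial = 0.01062 K/W.
T_interface = T_in − Q·ΣR_partial = 1230 °C − (20300)(0.01062) = 1014 °C

T = 1014 °C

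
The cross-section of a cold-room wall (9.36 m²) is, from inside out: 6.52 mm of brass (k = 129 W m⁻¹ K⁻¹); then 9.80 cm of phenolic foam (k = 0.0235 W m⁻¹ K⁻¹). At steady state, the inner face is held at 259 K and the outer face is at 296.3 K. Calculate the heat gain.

Resistance network (inner→outer):
  R_brass = L/(kA) = 0.00652/(129·9.36) = 5.400×10^-6 K/W
  R_phenolic foam = L/(kA) = 0.0980/(0.0235·9.36) = 0.4455 K/W
ΣR = 5.400×10^-6 + 0.4455 = 0.4455 K/W
Q = ΔT/ΣR = (259 K − 296.3 K)/0.4455 = -83.7 W
(Negative Q ⇒ heat flows inward; heat gain = 83.7 W.)

Q = 83.7 W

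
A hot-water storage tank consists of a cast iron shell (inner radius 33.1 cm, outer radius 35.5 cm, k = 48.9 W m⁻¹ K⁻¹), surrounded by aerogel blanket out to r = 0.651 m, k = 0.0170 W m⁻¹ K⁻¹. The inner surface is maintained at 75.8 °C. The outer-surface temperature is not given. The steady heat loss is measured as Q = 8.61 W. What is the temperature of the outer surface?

Series resistances:
  R_cast iron = (1/0.331 − 1/0.355)/(4πk) = 0.2042/(4π·48.9) = 3.324×10^-4 K/W
  R_aerogel blanket = (1/0.355 − 1/0.651)/(4πk) = 1.281/(4π·0.0170) = 5.995 K/W
ΣR = 5.996 K/W
ΔT = Q·ΣR = 8.61 × 5.996 = 51.63 K
Heat flows outward, so T_out = T_in − ΔT = 75.8 − 51.63 = 24.2 °C

T_out = 24.2 °C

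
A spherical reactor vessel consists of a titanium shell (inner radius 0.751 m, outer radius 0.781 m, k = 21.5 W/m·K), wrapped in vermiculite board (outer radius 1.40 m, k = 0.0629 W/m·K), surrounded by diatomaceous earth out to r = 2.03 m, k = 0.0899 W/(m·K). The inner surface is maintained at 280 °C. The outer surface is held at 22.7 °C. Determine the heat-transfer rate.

Treat each layer as a resistance in series:
  R_titanium = (1/0.751 − 1/0.781)/(4πk) = 0.05115/(4π·21.5) = 1.893×10^-4 K/W
  R_vermiculite board = (1/0.781 − 1/1.40)/(4πk) = 0.5661/(4π·0.0629) = 0.7162 K/W
  R_diatomaceous earth = (1/1.40 − 1/2.03)/(4πk) = 0.2217/(4π·0.0899) = 0.1962 K/W
ΣR = 1.893×10^-4 + 0.7162 + 0.1962 = 0.9126 K/W
Q = ΔT/ΣR = (280 °C − 22.7 °C)/0.9126 = 282 W

Q = 282 W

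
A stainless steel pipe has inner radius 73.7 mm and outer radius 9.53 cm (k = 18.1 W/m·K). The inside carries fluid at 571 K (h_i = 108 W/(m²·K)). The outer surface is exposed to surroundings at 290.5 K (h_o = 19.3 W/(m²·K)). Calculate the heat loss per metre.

Series thermal resistances, inner to outer:
  R'_conv,in = 1/(2πr h) = 1/(2π·0.0737·108) = 0.02000 m·K/W
  R'_stainless steel = ln(0.0953/0.0737)/(2πk) = 0.2570/(2π·18.1) = 0.002260 m·K/W
  R'_conv,out = 1/(2πr h) = 1/(2π·0.0953·19.3) = 0.08653 m·K/W
ΣR = 0.02000 + 0.002260 + 0.08653 = 0.1088 m·K/W
Q' = ΔT/ΣR = (571 K − 290.5 K)/0.1088 = 2580 W/m

Q' = 2.58 kW/m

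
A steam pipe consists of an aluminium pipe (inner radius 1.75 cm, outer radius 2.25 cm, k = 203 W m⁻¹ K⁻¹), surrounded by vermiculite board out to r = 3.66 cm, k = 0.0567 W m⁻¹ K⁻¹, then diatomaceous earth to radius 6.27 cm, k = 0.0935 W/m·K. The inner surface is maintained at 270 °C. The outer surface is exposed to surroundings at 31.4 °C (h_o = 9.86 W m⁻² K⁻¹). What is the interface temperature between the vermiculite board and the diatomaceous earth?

Treat each layer as a resistance in series:
  R'_aluminium = ln(0.0225/0.0175)/(2πk) = 0.2513/(2π·203) = 1.970×10^-4 m·K/W
  R'_vermiculite board = ln(0.0366/0.0225)/(2πk) = 0.4865/(2π·0.0567) = 1.366 m·K/W
  R'_diatomaceous earth = ln(0.0627/0.0366)/(2πk) = 0.5383/(2π·0.0935) = 0.9163 m·K/W
  R'_conv,out = 1/(2πr h) = 1/(2π·0.0627·9.86) = 0.2574 m·K/W
ΣR = 1.970×10^-4 + 1.366 + 0.9163 + 0.2574 = 2.540 m·K/W
Q' = ΔT/ΣR = (270 °C − 31.4 °C)/2.540 = 93.94 W/m
From the inner boundary to the vermiculite board/diatomaceous earth interface, ΣR_partial = 1.366 m·K/W.
T_interface = T_in − Q'·ΣR_partial = 270 °C − (93.94)(1.366) = 142 °C

T = 142 °C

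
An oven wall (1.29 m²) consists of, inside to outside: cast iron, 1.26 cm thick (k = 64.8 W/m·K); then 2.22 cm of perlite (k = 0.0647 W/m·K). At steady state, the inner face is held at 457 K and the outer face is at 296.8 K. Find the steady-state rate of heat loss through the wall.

Q = 602 W

Treat each layer as a resistance in series:
  R_cast iron = L/(kA) = 0.0126/(64.8·1.29) = 1.507×10^-4 K/W
  R_perlite = L/(kA) = 0.0222/(0.0647·1.29) = 0.2660 K/W
ΣR = 1.507×10^-4 + 0.2660 = 0.2662 K/W
Q = ΔT/ΣR = (457 K − 296.8 K)/0.2662 = 602 W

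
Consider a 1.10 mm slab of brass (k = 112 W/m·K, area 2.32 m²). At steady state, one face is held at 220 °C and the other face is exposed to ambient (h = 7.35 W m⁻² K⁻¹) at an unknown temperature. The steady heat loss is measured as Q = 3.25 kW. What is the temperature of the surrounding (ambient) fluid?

Series resistances:
  R_brass = L/(kA) = 0.00110/(112·2.32) = 4.233×10^-6 K/W
  R_conv,out = 1/(hA) = 1/(7.35·2.32) = 0.05864 K/W
ΣR = 0.05865 K/W
ΔT = Q·ΣR = 3250 × 0.05865 = 190.6 K
Heat flows outward, so T_out = T_in − ΔT = 220 − 190.6 = 29.4 °C

T_out = 29.4 °C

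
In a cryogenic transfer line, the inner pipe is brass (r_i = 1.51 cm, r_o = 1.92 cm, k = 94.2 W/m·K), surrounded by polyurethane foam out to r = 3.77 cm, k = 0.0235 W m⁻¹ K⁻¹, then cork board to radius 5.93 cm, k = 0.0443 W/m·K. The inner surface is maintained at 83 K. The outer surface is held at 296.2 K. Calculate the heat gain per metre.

Q' = 34.4 W/m

Treat each layer as a resistance in series:
  R'_brass = ln(0.0192/0.0151)/(2πk) = 0.2402/(2π·94.2) = 4.059×10^-4 m·K/W
  R'_polyurethane foam = ln(0.0377/0.0192)/(2πk) = 0.6747/(2π·0.0235) = 4.570 m·K/W
  R'_cork board = ln(0.0593/0.0377)/(2πk) = 0.4529/(2π·0.0443) = 1.627 m·K/W
ΣR = 4.059×10^-4 + 4.570 + 1.627 = 6.197 m·K/W
Q' = ΔT/ΣR = (83 K − 296.2 K)/6.197 = -34.4 W/m
(Negative Q' ⇒ heat flows inward; heat gain = 34.4 W/m.)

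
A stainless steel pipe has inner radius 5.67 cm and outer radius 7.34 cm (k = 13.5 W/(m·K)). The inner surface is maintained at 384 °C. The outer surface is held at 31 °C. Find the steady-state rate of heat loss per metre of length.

Q' = 116 kW/m

Q' = 2πk·ΔT/ln(r₂/r₁) = 2π × 13.5 × 353 / ln(0.0734/0.0567) = 1.16×10^5 W/m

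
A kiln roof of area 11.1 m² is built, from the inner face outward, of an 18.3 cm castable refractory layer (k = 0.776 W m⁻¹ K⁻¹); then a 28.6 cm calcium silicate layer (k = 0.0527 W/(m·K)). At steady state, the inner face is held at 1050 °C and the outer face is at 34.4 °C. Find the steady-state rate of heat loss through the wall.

Series thermal resistances, inner to outer:
  R_castable refractory = L/(kA) = 0.183/(0.776·11.1) = 0.02125 K/W
  R_calcium silicate = L/(kA) = 0.286/(0.0527·11.1) = 0.4889 K/W
ΣR = 0.02125 + 0.4889 = 0.5101 K/W
Q = ΔT/ΣR = (1050 °C − 34.4 °C)/0.5101 = 1990 W

Q = 1990 W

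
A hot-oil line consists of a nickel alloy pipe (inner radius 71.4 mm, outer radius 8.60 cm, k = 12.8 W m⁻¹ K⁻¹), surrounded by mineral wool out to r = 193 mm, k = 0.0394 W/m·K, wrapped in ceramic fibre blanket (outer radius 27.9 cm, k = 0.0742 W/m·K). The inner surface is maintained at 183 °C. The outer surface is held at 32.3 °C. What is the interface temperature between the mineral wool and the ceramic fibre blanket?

Series thermal resistances, inner to outer:
  R'_nickel alloy = ln(0.0860/0.0714)/(2πk) = 0.1860/(2π·12.8) = 0.002313 m·K/W
  R'_mineral wool = ln(0.193/0.0860)/(2πk) = 0.8083/(2π·0.0394) = 3.265 m·K/W
  R'_ceramic fibre blanket = ln(0.279/0.193)/(2πk) = 0.3685/(2π·0.0742) = 0.7905 m·K/W
ΣR = 0.002313 + 3.265 + 0.7905 = 4.058 m·K/W
Q' = ΔT/ΣR = (183 °C − 32.3 °C)/4.058 = 37.14 W/m
From the inner boundary to the mineral wool/ceramic fibre blanket interface, ΣR_partial = 3.267 m·K/W.
T_interface = T_in − Q'·ΣR_partial = 183 °C − (37.14)(3.267) = 61.7 °C

T = 61.7 °C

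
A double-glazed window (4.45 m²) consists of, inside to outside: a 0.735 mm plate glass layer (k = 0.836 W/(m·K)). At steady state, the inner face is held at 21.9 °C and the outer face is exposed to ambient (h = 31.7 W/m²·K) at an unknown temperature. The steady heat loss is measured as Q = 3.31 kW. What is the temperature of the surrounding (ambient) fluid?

T_out = -2.22 °C

Series resistances:
  R_plate glass = L/(kA) = 7.35×10^-4/(0.836·4.45) = 1.976×10^-4 K/W
  R_conv,out = 1/(hA) = 1/(31.7·4.45) = 0.007089 K/W
ΣR = 0.007287 K/W
ΔT = Q·ΣR = 3310 × 0.007287 = 24.12 K
Heat flows outward, so T_out = T_in − ΔT = 21.9 − 24.12 = -2.22 °C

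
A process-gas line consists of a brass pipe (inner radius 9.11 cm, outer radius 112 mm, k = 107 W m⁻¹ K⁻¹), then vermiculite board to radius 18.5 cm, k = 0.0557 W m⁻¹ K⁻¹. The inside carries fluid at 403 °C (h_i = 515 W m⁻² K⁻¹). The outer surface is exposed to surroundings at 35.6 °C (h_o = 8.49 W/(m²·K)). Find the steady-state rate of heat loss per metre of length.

Q' = 239 W/m

Series thermal resistances, inner to outer:
  R'_conv,in = 1/(2πr h) = 1/(2π·0.0911·515) = 0.003392 m·K/W
  R'_brass = ln(0.112/0.0911)/(2πk) = 0.2065/(2π·107) = 3.072×10^-4 m·K/W
  R'_vermiculite board = ln(0.185/0.112)/(2πk) = 0.5019/(2π·0.0557) = 1.434 m·K/W
  R'_conv,out = 1/(2πr h) = 1/(2π·0.185·8.49) = 0.1013 m·K/W
ΣR = 0.003392 + 3.072×10^-4 + 1.434 + 0.1013 = 1.539 m·K/W
Q' = ΔT/ΣR = (403 °C − 35.6 °C)/1.539 = 239 W/m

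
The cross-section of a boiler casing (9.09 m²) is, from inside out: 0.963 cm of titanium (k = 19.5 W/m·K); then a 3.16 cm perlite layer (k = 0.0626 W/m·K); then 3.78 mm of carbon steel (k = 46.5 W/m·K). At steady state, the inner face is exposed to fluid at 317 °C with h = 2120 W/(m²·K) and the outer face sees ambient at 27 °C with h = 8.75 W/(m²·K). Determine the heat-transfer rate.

Q = 4250 W

Resistance network (inner→outer):
  R_conv,in = 1/(hA) = 1/(2120·9.09) = 5.189×10^-5 K/W
  R_titanium = L/(kA) = 0.00963/(19.5·9.09) = 5.433×10^-5 K/W
  R_perlite = L/(kA) = 0.0316/(0.0626·9.09) = 0.05553 K/W
  R_carbon steel = L/(kA) = 0.00378/(46.5·9.09) = 8.943×10^-6 K/W
  R_conv,out = 1/(hA) = 1/(8.75·9.09) = 0.01257 K/W
ΣR = 5.189×10^-5 + 5.433×10^-5 + 0.05553 + 8.943×10^-6 + 0.01257 = 0.06822 K/W
Q = ΔT/ΣR = (317 °C − 27 °C)/0.06822 = 4250 W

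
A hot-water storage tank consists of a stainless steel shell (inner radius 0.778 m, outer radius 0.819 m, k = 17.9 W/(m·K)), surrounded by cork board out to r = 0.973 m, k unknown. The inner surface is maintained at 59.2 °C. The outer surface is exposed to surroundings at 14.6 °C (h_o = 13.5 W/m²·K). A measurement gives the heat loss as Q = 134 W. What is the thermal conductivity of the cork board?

k = 0.0471 W/m·K

ΣR = ΔT/Q = |59.2 − 14.6|/134 = 0.3328 K/W
Known resistances:
  R_stainless steel = (1/0.778 − 1/0.819)/(4πk) = 0.06435/(4π·17.9) = 2.861×10^-4 K/W
  R_conv,out = 1/(4πr²h) = 1/(4π·0.973²·13.5) = 0.006226 K/W
R_cork board = ΣR − ΣR_known = 0.3328 − 0.006512 = 0.3263 K/W
(1/r₁−1/r₂)/(4πk) = 0.3263 ⇒ k = 0.1933/(4π·0.3263) = 0.0471 W/m·K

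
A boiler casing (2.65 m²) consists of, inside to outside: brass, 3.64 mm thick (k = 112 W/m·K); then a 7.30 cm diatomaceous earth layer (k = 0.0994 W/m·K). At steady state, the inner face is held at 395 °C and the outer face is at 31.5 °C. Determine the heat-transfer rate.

Treat each layer as a resistance in series:
  R_brass = L/(kA) = 0.00364/(112·2.65) = 1.226×10^-5 K/W
  R_diatomaceous earth = L/(kA) = 0.0730/(0.0994·2.65) = 0.2771 K/W
ΣR = 1.226×10^-5 + 0.2771 = 0.2771 K/W
Q = ΔT/ΣR = (395 °C − 31.5 °C)/0.2771 = 1310 W

Q = 1310 W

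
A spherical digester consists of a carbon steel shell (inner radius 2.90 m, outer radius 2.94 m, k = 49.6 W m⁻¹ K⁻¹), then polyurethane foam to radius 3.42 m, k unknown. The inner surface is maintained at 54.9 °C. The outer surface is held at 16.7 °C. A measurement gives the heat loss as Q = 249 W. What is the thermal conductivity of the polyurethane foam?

ΣR = ΔT/Q = |54.9 − 16.7|/249 = 0.1534 K/W
Known resistances:
  R_carbon steel = (1/2.90 − 1/2.94)/(4πk) = 0.004692/(4π·49.6) = 7.527×10^-6 K/W
R_polyurethane foam = ΣR − ΣR_known = 0.1534 − 7.527×10^-6 = 0.1534 K/W
(1/r₁−1/r₂)/(4πk) = 0.1534 ⇒ k = 0.04774/(4π·0.1534) = 0.0248 W/m·K

k = 0.0248 W/m·K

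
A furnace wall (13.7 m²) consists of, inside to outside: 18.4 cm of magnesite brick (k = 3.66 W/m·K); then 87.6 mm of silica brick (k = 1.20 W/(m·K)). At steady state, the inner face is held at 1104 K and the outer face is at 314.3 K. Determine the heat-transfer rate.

Q = 87800 W

Series thermal resistances, inner to outer:
  R_magnesite brick = L/(kA) = 0.184/(3.66·13.7) = 0.003670 K/W
  R_silica brick = L/(kA) = 0.0876/(1.20·13.7) = 0.005328 K/W
ΣR = 0.003670 + 0.005328 = 0.008998 K/W
Q = ΔT/ΣR = (1104 K − 314.3 K)/0.008998 = 87800 W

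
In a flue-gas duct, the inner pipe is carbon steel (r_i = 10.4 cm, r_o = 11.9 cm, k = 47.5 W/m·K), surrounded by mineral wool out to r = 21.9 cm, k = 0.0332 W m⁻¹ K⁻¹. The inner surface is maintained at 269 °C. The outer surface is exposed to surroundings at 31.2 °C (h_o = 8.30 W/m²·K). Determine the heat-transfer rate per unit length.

Q' = 79.0 W/m

Resistance network (inner→outer):
  R'_carbon steel = ln(0.119/0.104)/(2πk) = 0.1347/(2π·47.5) = 4.514×10^-4 m·K/W
  R'_mineral wool = ln(0.219/0.119)/(2πk) = 0.6099/(2π·0.0332) = 2.924 m·K/W
  R'_conv,out = 1/(2πr h) = 1/(2π·0.219·8.30) = 0.08756 m·K/W
ΣR = 4.514×10^-4 + 2.924 + 0.08756 = 3.012 m·K/W
Q' = ΔT/ΣR = (269 °C − 31.2 °C)/3.012 = 79.0 W/m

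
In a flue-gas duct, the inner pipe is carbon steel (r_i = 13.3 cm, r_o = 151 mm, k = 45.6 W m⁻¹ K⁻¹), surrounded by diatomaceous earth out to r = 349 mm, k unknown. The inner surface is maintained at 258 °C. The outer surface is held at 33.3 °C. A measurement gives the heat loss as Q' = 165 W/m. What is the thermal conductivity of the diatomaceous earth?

k = 0.0979 W/m·K

ΣR = ΔT/Q' = |258 − 33.3|/165 = 1.362 m·K/W
Known resistances:
  R'_carbon steel = ln(0.151/0.133)/(2πk) = 0.1269/(2π·45.6) = 4.430×10^-4 m·K/W
R_diatomaceous earth = ΣR − ΣR_known = 1.362 − 4.430×10^-4 = 1.362 m·K/W
ln(r₂/r₁)/(2πk) = 1.362 ⇒ k = 0.8378/(2π·1.362) = 0.0979 W/m·K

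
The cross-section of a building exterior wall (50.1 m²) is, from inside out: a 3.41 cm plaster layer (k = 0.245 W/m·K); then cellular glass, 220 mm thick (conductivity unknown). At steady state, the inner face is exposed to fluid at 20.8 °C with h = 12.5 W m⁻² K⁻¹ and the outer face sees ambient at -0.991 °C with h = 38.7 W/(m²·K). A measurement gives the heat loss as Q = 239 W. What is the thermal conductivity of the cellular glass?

ΣR = ΔT/Q = |20.8 − -0.991|/239 = 0.09118 K/W
Known resistances:
  R_conv,in = 1/(hA) = 1/(12.5·50.1) = 0.001597 K/W
  R_plaster = L/(kA) = 0.0341/(0.245·50.1) = 0.002778 K/W
  R_conv,out = 1/(hA) = 1/(38.7·50.1) = 5.158×10^-4 K/W
R_cellular glass = ΣR − ΣR_known = 0.09118 − 0.004891 = 0.08629 K/W
L/(kA) = 0.08629 ⇒ k = 0.220/(0.08629·50.1) = 0.0509 W/m·K

k = 0.0509 W/m·K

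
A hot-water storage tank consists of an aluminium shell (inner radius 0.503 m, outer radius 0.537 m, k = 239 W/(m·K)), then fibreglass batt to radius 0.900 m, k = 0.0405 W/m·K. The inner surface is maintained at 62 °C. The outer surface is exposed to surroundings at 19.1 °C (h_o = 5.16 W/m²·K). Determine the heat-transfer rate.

Q = 28.7 W

Series thermal resistances, inner to outer:
  R_aluminium = (1/0.503 − 1/0.537)/(4πk) = 0.1259/(4π·239) = 4.191×10^-5 K/W
  R_fibreglass batt = (1/0.537 − 1/0.900)/(4πk) = 0.7511/(4π·0.0405) = 1.476 K/W
  R_conv,out = 1/(4πr²h) = 1/(4π·0.900²·5.16) = 0.01904 K/W
ΣR = 4.191×10^-5 + 1.476 + 0.01904 = 1.495 K/W
Q = ΔT/ΣR = (62 °C − 19.1 °C)/1.495 = 28.7 W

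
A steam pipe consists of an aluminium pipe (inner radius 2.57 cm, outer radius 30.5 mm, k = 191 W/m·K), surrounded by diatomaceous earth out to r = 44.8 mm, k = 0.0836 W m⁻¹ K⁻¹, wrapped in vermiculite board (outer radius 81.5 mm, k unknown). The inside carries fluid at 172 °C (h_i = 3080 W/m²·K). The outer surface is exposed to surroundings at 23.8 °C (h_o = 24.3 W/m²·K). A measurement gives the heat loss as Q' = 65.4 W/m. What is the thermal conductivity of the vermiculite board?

k = 0.0656 W/m·K

ΣR = ΔT/Q' = |172 − 23.8|/65.4 = 2.266 m·K/W
Known resistances:
  R'_conv,in = 1/(2πr h) = 1/(2π·0.0257·3080) = 0.002011 m·K/W
  R'_aluminium = ln(0.0305/0.0257)/(2πk) = 0.1712/(2π·191) = 1.427×10^-4 m·K/W
  R'_diatomaceous earth = ln(0.0448/0.0305)/(2πk) = 0.3845/(2π·0.0836) = 0.7320 m·K/W
  R'_conv,out = 1/(2πr h) = 1/(2π·0.0815·24.3) = 0.08036 m·K/W
R_vermiculite board = ΣR − ΣR_known = 2.266 − 0.8145 = 1.452 m·K/W
ln(r₂/r₁)/(2πk) = 1.452 ⇒ k = 0.5984/(2π·1.452) = 0.0656 W/m·K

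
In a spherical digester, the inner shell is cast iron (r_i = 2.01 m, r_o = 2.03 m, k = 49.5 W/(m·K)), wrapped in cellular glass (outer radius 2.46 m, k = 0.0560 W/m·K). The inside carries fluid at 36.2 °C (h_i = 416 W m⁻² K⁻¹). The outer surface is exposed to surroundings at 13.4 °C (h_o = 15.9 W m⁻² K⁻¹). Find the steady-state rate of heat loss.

Q = 185 W

Resistance network (inner→outer):
  R_conv,in = 1/(4πr²h) = 1/(4π·2.01²·416) = 4.735×10^-5 K/W
  R_cast iron = (1/2.01 − 1/2.03)/(4πk) = 0.004902/(4π·49.5) = 7.880×10^-6 K/W
  R_cellular glass = (1/2.03 − 1/2.46)/(4πk) = 0.08611/(4π·0.0560) = 0.1224 K/W
  R_conv,out = 1/(4πr²h) = 1/(4π·2.46²·15.9) = 8.270×10^-4 K/W
ΣR = 4.735×10^-5 + 7.880×10^-6 + 0.1224 + 8.270×10^-4 = 0.1233 K/W
Q = ΔT/ΣR = (36.2 °C − 13.4 °C)/0.1233 = 185 W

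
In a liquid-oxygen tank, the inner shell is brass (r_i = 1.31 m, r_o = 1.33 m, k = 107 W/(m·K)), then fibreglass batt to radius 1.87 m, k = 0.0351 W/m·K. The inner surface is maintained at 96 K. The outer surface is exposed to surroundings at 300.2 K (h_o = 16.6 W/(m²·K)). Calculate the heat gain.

Q = 414 W

Treat each layer as a resistance in series:
  R_brass = (1/1.31 − 1/1.33)/(4πk) = 0.01148/(4π·107) = 8.537×10^-6 K/W
  R_fibreglass batt = (1/1.33 − 1/1.87)/(4πk) = 0.2171/(4π·0.0351) = 0.4922 K/W
  R_conv,out = 1/(4πr²h) = 1/(4π·1.87²·16.6) = 0.001371 K/W
ΣR = 8.537×10^-6 + 0.4922 + 0.001371 = 0.4936 K/W
Q = ΔT/ΣR = (96 K − 300.2 K)/0.4936 = -414 W
(Negative Q ⇒ heat flows inward; heat gain = 414 W.)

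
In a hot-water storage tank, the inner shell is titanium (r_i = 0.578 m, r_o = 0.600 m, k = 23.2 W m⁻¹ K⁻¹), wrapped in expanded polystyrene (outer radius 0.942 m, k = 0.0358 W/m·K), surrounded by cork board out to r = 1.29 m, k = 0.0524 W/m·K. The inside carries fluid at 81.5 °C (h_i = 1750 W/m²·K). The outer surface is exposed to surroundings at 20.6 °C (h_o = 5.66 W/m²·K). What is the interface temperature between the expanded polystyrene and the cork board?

T = 35.7 °C

Treat each layer as a resistance in series:
  R_conv,in = 1/(4πr²h) = 1/(4π·0.578²·1750) = 1.361×10^-4 K/W
  R_titanium = (1/0.578 − 1/0.600)/(4πk) = 0.06344/(4π·23.2) = 2.176×10^-4 K/W
  R_expanded polystyrene = (1/0.600 − 1/0.942)/(4πk) = 0.6051/(4π·0.0358) = 1.345 K/W
  R_cork board = (1/0.942 − 1/1.29)/(4πk) = 0.2864/(4π·0.0524) = 0.4349 K/W
  R_conv,out = 1/(4πr²h) = 1/(4π·1.29²·5.66) = 0.008449 K/W
ΣR = 1.361×10^-4 + 2.176×10^-4 + 1.345 + 0.4349 + 0.008449 = 1.789 K/W
Q = ΔT/ΣR = (81.5 °C − 20.6 °C)/1.789 = 34.04 W
From the inner boundary to the expanded polystyrene/cork board interface, ΣR_partial = 1.345 K/W.
T_interface = T_in − Q·ΣR_partial = 81.5 °C − (34.04)(1.345) = 35.7 °C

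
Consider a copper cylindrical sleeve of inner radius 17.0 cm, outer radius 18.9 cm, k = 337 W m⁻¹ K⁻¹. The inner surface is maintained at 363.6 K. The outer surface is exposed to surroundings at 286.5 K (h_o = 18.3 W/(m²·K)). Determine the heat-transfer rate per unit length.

Series thermal resistances, inner to outer:
  R'_copper = ln(0.189/0.170)/(2πk) = 0.1059/(2π·337) = 5.004×10^-5 m·K/W
  R'_conv,out = 1/(2πr h) = 1/(2π·0.189·18.3) = 0.04602 m·K/W
ΣR = 5.004×10^-5 + 0.04602 = 0.04607 m·K/W
Q' = ΔT/ΣR = (363.6 K − 286.5 K)/0.04607 = 1670 W/m

Q' = 1670 W/m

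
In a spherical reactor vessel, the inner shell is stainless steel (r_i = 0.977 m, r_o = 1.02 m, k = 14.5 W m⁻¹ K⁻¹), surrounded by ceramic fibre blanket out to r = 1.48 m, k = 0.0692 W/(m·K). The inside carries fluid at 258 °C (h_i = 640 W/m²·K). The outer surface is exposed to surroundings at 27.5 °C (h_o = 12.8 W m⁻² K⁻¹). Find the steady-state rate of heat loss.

Series thermal resistances, inner to outer:
  R_conv,in = 1/(4πr²h) = 1/(4π·0.977²·640) = 1.303×10^-4 K/W
  R_stainless steel = (1/0.977 − 1/1.02)/(4πk) = 0.04315/(4π·14.5) = 2.368×10^-4 K/W
  R_ceramic fibre blanket = (1/1.02 − 1/1.48)/(4πk) = 0.3047/(4π·0.0692) = 0.3504 K/W
  R_conv,out = 1/(4πr²h) = 1/(4π·1.48²·12.8) = 0.002838 K/W
ΣR = 1.303×10^-4 + 2.368×10^-4 + 0.3504 + 0.002838 = 0.3536 K/W
Q = ΔT/ΣR = (258 °C − 27.5 °C)/0.3536 = 652 W

Q = 652 W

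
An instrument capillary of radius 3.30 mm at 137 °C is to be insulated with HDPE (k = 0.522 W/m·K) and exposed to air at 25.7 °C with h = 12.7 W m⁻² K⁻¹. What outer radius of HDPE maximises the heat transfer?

r_cr = 4.11 cm

For a cylinder, r_cr = k_ins/h = 0.522/12.7 = 0.0411 m = 4.11 cm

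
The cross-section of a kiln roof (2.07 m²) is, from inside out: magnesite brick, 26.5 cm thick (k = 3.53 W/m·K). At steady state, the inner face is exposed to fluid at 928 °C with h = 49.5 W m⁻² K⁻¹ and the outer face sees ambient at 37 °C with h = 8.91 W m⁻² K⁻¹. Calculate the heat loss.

Treat each layer as a resistance in series:
  R_conv,in = 1/(hA) = 1/(49.5·2.07) = 0.009759 K/W
  R_magnesite brick = L/(kA) = 0.265/(3.53·2.07) = 0.03627 K/W
  R_conv,out = 1/(hA) = 1/(8.91·2.07) = 0.05422 K/W
ΣR = 0.009759 + 0.03627 + 0.05422 = 0.1002 K/W
Q = ΔT/ΣR = (928 °C − 37 °C)/0.1002 = 8890 W

Q = 8.89 kW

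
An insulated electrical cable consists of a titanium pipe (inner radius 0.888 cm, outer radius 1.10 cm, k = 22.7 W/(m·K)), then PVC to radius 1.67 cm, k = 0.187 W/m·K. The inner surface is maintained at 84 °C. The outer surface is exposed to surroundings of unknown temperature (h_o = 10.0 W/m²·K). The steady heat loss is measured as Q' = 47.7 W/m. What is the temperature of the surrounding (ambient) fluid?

Series resistances:
  R'_titanium = ln(0.0110/0.00888)/(2πk) = 0.2141/(2π·22.7) = 0.001501 m·K/W
  R'_PVC = ln(0.0167/0.0110)/(2πk) = 0.4175/(2π·0.187) = 0.3553 m·K/W
  R'_conv,out = 1/(2πr h) = 1/(2π·0.0167·10.0) = 0.9530 m·K/W
ΣR = 1.310 m·K/W
ΔT = Q'·ΣR = 47.7 × 1.310 = 62.49 K
Heat flows outward, so T_out = T_in − ΔT = 84 − 62.49 = 21.5 °C

T_out = 21.5 °C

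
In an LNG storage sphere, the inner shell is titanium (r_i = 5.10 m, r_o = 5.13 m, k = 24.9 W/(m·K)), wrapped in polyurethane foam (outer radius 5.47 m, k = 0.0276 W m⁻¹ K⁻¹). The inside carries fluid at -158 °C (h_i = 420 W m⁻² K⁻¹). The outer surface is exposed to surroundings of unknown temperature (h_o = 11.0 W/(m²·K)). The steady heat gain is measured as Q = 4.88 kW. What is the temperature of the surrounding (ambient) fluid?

T_out = 13.7 °C

Sum the resistances:
  R_conv,in = 1/(4πr²h) = 1/(4π·5.10²·420) = 7.285×10^-6 K/W
  R_titanium = (1/5.10 − 1/5.13)/(4πk) = 0.001147/(4π·24.9) = 3.665×10^-6 K/W
  R_polyurethane foam = (1/5.13 − 1/5.47)/(4πk) = 0.01212/(4π·0.0276) = 0.03493 K/W
  R_conv,out = 1/(4πr²h) = 1/(4π·5.47²·11.0) = 2.418×10^-4 K/W
ΣR = 0.03519 K/W
ΔT = Q·ΣR = 4880 × 0.03519 = 171.7 K
Heat flows inward, so T_out = T_in + ΔT = -158 + 171.7 = 13.7 °C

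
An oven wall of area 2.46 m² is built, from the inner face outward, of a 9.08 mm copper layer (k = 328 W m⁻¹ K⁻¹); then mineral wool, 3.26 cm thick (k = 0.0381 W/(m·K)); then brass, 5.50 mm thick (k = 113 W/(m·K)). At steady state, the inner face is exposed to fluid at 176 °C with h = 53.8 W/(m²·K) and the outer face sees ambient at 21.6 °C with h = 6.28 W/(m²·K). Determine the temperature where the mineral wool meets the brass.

Treat each layer as a resistance in series:
  R_conv,in = 1/(hA) = 1/(53.8·2.46) = 0.007556 K/W
  R_copper = L/(kA) = 0.00908/(328·2.46) = 1.125×10^-5 K/W
  R_mineral wool = L/(kA) = 0.0326/(0.0381·2.46) = 0.3478 K/W
  R_brass = L/(kA) = 0.00550/(113·2.46) = 1.979×10^-5 K/W
  R_conv,out = 1/(hA) = 1/(6.28·2.46) = 0.06473 K/W
ΣR = 0.007556 + 1.125×10^-5 + 0.3478 + 1.979×10^-5 + 0.06473 = 0.4201 K/W
Q = ΔT/ΣR = (176 °C − 21.6 °C)/0.4201 = 367.5 W
From the inner boundary to the mineral wool/brass interface, ΣR_partial = 0.3554 K/W.
T_interface = T_in − Q·ΣR_partial = 176 °C − (367.5)(0.3554) = 45.4 °C

T = 45.4 °C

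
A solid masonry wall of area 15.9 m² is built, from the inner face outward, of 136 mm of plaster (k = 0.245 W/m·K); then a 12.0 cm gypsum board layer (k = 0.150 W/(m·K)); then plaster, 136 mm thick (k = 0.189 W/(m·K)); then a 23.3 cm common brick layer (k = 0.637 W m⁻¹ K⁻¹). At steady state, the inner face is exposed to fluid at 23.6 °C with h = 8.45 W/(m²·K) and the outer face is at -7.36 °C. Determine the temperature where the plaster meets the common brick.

Treat each layer as a resistance in series:
  R_conv,in = 1/(hA) = 1/(8.45·15.9) = 0.007443 K/W
  R_plaster = L/(kA) = 0.136/(0.245·15.9) = 0.03491 K/W
  R_gypsum board = L/(kA) = 0.120/(0.150·15.9) = 0.05031 K/W
  R_plaster = L/(kA) = 0.136/(0.189·15.9) = 0.04526 K/W
  R_common brick = L/(kA) = 0.233/(0.637·15.9) = 0.02300 K/W
ΣR = 0.007443 + 0.03491 + 0.05031 + 0.04526 + 0.02300 = 0.1609 K/W
Q = ΔT/ΣR = (23.6 °C − -7.36 °C)/0.1609 = 192.4 W
From the inner boundary to the plaster/common brick interface, ΣR_partial = 0.1379 K/W.
T_interface = T_in − Q·ΣR_partial = 23.6 °C − (192.4)(0.1379) = -2.93 °C

T = -2.93 °C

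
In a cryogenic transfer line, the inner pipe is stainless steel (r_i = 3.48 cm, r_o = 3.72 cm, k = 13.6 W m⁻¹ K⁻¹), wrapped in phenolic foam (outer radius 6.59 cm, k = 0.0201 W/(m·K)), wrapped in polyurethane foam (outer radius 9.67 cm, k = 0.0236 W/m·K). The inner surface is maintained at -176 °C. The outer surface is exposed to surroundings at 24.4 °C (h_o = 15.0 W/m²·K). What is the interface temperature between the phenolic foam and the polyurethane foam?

T = -50.4 °C

Series thermal resistances, inner to outer:
  R'_stainless steel = ln(0.0372/0.0348)/(2πk) = 0.06669/(2π·13.6) = 7.805×10^-4 m·K/W
  R'_phenolic foam = ln(0.0659/0.0372)/(2πk) = 0.5718/(2π·0.0201) = 4.528 m·K/W
  R'_polyurethane foam = ln(0.0967/0.0659)/(2πk) = 0.3835/(2π·0.0236) = 2.586 m·K/W
  R'_conv,out = 1/(2πr h) = 1/(2π·0.0967·15.0) = 0.1097 m·K/W
ΣR = 7.805×10^-4 + 4.528 + 2.586 + 0.1097 = 7.224 m·K/W
Q' = ΔT/ΣR = (-176 °C − 24.4 °C)/7.224 = -27.74 W/m
From the inner boundary to the phenolic foam/polyurethane foam interface, ΣR_partial = 4.529 m·K/W.
T_interface = T_in − Q'·ΣR_partial = -176 °C − (-27.74)(4.529) = -50.4 °C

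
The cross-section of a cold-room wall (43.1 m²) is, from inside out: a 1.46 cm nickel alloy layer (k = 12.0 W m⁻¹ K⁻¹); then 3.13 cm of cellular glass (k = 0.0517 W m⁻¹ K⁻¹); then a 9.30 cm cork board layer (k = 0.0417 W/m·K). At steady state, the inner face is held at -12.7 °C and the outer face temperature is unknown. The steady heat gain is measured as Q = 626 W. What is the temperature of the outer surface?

Sum the resistances:
  R_nickel alloy = L/(kA) = 0.0146/(12.0·43.1) = 2.823×10^-5 K/W
  R_cellular glass = L/(kA) = 0.0313/(0.0517·43.1) = 0.01405 K/W
  R_cork board = L/(kA) = 0.0930/(0.0417·43.1) = 0.05175 K/W
ΣR = 0.06582 K/W
ΔT = Q·ΣR = 626 × 0.06582 = 41.20 K
Heat flows inward, so T_out = T_in + ΔT = -12.7 + 41.20 = 28.5 °C

T_out = 28.5 °C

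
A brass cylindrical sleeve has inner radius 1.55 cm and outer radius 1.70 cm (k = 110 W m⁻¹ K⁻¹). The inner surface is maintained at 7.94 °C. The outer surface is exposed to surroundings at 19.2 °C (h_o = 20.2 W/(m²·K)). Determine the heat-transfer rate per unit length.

Resistance network (inner→outer):
  R'_brass = ln(0.0170/0.0155)/(2πk) = 0.09237/(2π·110) = 1.337×10^-4 m·K/W
  R'_conv,out = 1/(2πr h) = 1/(2π·0.0170·20.2) = 0.4635 m·K/W
ΣR = 1.337×10^-4 + 0.4635 = 0.4636 m·K/W
Q' = ΔT/ΣR = (7.94 °C − 19.2 °C)/0.4636 = -24.3 W/m
(Negative Q' ⇒ heat flows inward; heat gain = 24.3 W/m.)

Q' = 24.3 W/m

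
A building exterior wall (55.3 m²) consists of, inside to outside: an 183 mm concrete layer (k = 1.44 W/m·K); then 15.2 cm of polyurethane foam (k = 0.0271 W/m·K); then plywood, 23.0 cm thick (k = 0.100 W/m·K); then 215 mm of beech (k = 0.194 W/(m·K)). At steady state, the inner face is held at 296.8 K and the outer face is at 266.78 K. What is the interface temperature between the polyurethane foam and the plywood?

Treat each layer as a resistance in series:
  R_concrete = L/(kA) = 0.183/(1.44·55.3) = 0.002298 K/W
  R_polyurethane foam = L/(kA) = 0.152/(0.0271·55.3) = 0.1014 K/W
  R_plywood = L/(kA) = 0.230/(0.100·55.3) = 0.04159 K/W
  R_beech = L/(kA) = 0.215/(0.194·55.3) = 0.02004 K/W
ΣR = 0.002298 + 0.1014 + 0.04159 + 0.02004 = 0.1653 K/W
Q = ΔT/ΣR = (296.8 K − 266.78 K)/0.1653 = 181.6 W
From the inner boundary to the polyurethane foam/plywood interface, ΣR_partial = 0.1037 K/W.
T_interface = T_in − Q·ΣR_partial = 296.8 K − (181.6)(0.1037) = 277.97 K

T = 277.97 K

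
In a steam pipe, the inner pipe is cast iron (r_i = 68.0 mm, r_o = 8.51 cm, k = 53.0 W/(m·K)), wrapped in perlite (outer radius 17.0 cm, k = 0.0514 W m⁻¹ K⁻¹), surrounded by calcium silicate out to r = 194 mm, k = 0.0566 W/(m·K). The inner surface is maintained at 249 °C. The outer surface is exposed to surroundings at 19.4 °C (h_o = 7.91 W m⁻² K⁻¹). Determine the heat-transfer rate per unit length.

Q' = 87.7 W/m

Treat each layer as a resistance in series:
  R'_cast iron = ln(0.0851/0.0680)/(2πk) = 0.2243/(2π·53.0) = 6.736×10^-4 m·K/W
  R'_perlite = ln(0.170/0.0851)/(2πk) = 0.6920/(2π·0.0514) = 2.143 m·K/W
  R'_calcium silicate = ln(0.194/0.170)/(2πk) = 0.1321/(2π·0.0566) = 0.3713 m·K/W
  R'_conv,out = 1/(2πr h) = 1/(2π·0.194·7.91) = 0.1037 m·K/W
ΣR = 6.736×10^-4 + 2.143 + 0.3713 + 0.1037 = 2.619 m·K/W
Q' = ΔT/ΣR = (249 °C − 19.4 °C)/2.619 = 87.7 W/m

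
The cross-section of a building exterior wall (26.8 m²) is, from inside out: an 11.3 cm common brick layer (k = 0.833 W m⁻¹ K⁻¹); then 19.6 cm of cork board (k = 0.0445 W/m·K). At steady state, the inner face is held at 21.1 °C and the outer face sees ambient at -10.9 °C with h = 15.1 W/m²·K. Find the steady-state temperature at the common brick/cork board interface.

Series thermal resistances, inner to outer:
  R_common brick = L/(kA) = 0.113/(0.833·26.8) = 0.005062 K/W
  R_cork board = L/(kA) = 0.196/(0.0445·26.8) = 0.1643 K/W
  R_conv,out = 1/(hA) = 1/(15.1·26.8) = 0.002471 K/W
ΣR = 0.005062 + 0.1643 + 0.002471 = 0.1718 K/W
Q = ΔT/ΣR = (21.1 °C − -10.9 °C)/0.1718 = 186.3 W
From the inner boundary to the common brick/cork board interface, ΣR_partial = 0.005062 K/W.
T_interface = T_in − Q·ΣR_partial = 21.1 °C − (186.3)(0.005062) = 20.2 °C

T = 20.2 °C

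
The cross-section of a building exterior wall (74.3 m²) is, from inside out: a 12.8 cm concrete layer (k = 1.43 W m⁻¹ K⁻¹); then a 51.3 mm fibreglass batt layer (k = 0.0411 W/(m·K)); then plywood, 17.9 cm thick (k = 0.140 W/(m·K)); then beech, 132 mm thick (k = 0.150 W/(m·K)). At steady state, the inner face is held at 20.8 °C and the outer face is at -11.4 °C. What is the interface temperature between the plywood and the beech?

Resistance network (inner→outer):
  R_concrete = L/(kA) = 0.128/(1.43·74.3) = 0.001205 K/W
  R_fibreglass batt = L/(kA) = 0.0513/(0.0411·74.3) = 0.01680 K/W
  R_plywood = L/(kA) = 0.179/(0.140·74.3) = 0.01721 K/W
  R_beech = L/(kA) = 0.132/(0.150·74.3) = 0.01184 K/W
ΣR = 0.001205 + 0.01680 + 0.01721 + 0.01184 = 0.04705 K/W
Q = ΔT/ΣR = (20.8 °C − -11.4 °C)/0.04705 = 684.4 W
From the inner boundary to the plywood/beech interface, ΣR_partial = 0.03521 K/W.
T_interface = T_in − Q·ΣR_partial = 20.8 °C − (684.4)(0.03521) = -3.30 °C

T = -3.30 °C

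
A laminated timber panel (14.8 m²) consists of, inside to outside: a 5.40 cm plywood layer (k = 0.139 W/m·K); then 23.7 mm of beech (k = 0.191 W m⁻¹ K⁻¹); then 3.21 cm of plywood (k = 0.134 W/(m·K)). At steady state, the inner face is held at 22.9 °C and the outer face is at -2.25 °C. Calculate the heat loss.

Series thermal resistances, inner to outer:
  R_plywood = L/(kA) = 0.0540/(0.139·14.8) = 0.02625 K/W
  R_beech = L/(kA) = 0.0237/(0.191·14.8) = 0.008384 K/W
  R_plywood = L/(kA) = 0.0321/(0.134·14.8) = 0.01619 K/W
ΣR = 0.02625 + 0.008384 + 0.01619 = 0.05082 K/W
Q = ΔT/ΣR = (22.9 °C − -2.25 °C)/0.05082 = 495 W

Q = 495 W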